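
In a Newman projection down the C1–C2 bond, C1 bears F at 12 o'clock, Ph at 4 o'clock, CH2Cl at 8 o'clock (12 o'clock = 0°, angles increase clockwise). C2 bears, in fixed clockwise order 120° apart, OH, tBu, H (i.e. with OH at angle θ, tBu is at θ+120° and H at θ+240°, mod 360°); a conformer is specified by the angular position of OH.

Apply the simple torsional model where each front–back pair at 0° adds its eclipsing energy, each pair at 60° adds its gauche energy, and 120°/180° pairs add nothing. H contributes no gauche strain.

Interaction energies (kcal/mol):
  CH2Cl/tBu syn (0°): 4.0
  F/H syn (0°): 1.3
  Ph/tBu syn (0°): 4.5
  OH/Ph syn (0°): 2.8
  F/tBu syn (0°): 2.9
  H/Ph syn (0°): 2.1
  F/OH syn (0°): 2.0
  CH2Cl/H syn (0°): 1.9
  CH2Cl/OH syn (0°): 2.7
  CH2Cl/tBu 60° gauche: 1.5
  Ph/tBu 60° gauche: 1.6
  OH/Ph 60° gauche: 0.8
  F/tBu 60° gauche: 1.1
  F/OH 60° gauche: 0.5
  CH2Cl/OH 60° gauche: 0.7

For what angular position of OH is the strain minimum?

OH at 0° (eclipsed): F(0°)/OH(0°) eclipsed 2.0; Ph(120°)/tBu(120°) eclipsed 4.5; CH2Cl(240°)/H(240°) eclipsed 1.9 → 8.4 kcal/mol.
OH at 60° (staggered): F(0°)/OH(60°) gauche 0.5; Ph(120°)/OH(60°) gauche 0.8; Ph(120°)/tBu(180°) gauche 1.6; CH2Cl(240°)/tBu(180°) gauche 1.5 → 4.4 kcal/mol.
OH at 120° (eclipsed): F(0°)/H(0°) eclipsed 1.3; Ph(120°)/OH(120°) eclipsed 2.8; CH2Cl(240°)/tBu(240°) eclipsed 4.0 → 8.1 kcal/mol.
OH at 180° (staggered): F(0°)/tBu(300°) gauche 1.1; Ph(120°)/OH(180°) gauche 0.8; CH2Cl(240°)/OH(180°) gauche 0.7; CH2Cl(240°)/tBu(300°) gauche 1.5 → 4.1 kcal/mol.
OH at 240° (eclipsed): F(0°)/tBu(0°) eclipsed 2.9; Ph(120°)/H(120°) eclipsed 2.1; CH2Cl(240°)/OH(240°) eclipsed 2.7 → 7.7 kcal/mol.
OH at 300° (staggered): F(0°)/OH(300°) gauche 0.5; F(0°)/tBu(60°) gauche 1.1; Ph(120°)/tBu(60°) gauche 1.6; CH2Cl(240°)/OH(300°) gauche 0.7 → 3.9 kcal/mol.
The minimum (3.9 kcal/mol) occurs with OH at 300°.

300°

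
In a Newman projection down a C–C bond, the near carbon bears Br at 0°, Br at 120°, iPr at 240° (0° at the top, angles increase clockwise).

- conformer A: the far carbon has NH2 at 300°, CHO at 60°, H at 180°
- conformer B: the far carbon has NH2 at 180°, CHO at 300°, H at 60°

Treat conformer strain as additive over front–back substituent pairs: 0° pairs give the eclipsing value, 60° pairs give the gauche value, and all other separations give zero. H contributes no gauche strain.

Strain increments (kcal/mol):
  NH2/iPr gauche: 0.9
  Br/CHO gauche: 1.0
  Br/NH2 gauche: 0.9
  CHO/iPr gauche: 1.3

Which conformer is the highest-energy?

B

A is staggered. Br at 0° is gauche with NH2 at 300° (0.9); Br at 0° is gauche with CHO at 60° (1.0); Br at 120° is gauche with CHO at 60° (1.0); iPr at 240° is gauche with NH2 at 300° (0.9). Total 3.8 kcal/mol.
B is staggered. Br at 0° is gauche with CHO at 300° (1.0); Br at 120° is gauche with NH2 at 180° (0.9); iPr at 240° is gauche with NH2 at 180° (0.9); iPr at 240° is gauche with CHO at 300° (1.3). Total 4.1 kcal/mol.
B has the highest total (4.1 kcal/mol).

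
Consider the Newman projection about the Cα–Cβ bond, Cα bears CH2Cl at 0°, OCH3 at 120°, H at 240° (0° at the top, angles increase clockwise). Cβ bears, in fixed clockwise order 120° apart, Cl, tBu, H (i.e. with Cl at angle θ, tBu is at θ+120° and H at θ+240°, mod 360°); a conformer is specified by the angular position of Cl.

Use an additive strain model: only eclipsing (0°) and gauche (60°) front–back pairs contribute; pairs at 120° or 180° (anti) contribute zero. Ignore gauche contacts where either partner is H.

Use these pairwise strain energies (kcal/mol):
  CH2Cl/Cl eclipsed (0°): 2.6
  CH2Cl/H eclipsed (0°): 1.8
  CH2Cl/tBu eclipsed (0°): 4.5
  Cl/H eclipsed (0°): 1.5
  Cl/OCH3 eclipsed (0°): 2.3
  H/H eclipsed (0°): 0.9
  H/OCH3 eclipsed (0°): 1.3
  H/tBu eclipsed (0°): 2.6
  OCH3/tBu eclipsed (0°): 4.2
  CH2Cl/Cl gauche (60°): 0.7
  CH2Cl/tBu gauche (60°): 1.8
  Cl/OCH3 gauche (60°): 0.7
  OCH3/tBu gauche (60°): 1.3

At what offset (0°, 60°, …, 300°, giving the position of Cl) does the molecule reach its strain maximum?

0°

Cl at 0° (eclipsed): CH2Cl(0°)/Cl(0°) eclipsed 2.6; OCH3(120°)/tBu(120°) eclipsed 4.2; H(240°)/H(240°) eclipsed 0.9 → 7.7 kcal/mol.
Cl at 60° (staggered): CH2Cl(0°)/Cl(60°) gauche 0.7; OCH3(120°)/Cl(60°) gauche 0.7; OCH3(120°)/tBu(180°) gauche 1.3 → 2.7 kcal/mol.
Cl at 120° (eclipsed): CH2Cl(0°)/H(0°) eclipsed 1.8; OCH3(120°)/Cl(120°) eclipsed 2.3; H(240°)/tBu(240°) eclipsed 2.6 → 6.7 kcal/mol.
Cl at 180° (staggered): CH2Cl(0°)/tBu(300°) gauche 1.8; OCH3(120°)/Cl(180°) gauche 0.7 → 2.5 kcal/mol.
Cl at 240° (eclipsed): CH2Cl(0°)/tBu(0°) eclipsed 4.5; OCH3(120°)/H(120°) eclipsed 1.3; H(240°)/Cl(240°) eclipsed 1.5 → 7.3 kcal/mol.
Cl at 300° (staggered): CH2Cl(0°)/Cl(300°) gauche 0.7; CH2Cl(0°)/tBu(60°) gauche 1.8; OCH3(120°)/tBu(60°) gauche 1.3 → 3.8 kcal/mol.
The maximum (7.7 kcal/mol) occurs with Cl at 0°.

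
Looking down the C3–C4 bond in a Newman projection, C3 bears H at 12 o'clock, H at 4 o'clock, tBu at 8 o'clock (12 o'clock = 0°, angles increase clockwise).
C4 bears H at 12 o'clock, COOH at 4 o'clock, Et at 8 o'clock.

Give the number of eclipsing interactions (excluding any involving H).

Non-H eclipsing pairs: tBu(240°)/Et(240°) — 1 interaction.

1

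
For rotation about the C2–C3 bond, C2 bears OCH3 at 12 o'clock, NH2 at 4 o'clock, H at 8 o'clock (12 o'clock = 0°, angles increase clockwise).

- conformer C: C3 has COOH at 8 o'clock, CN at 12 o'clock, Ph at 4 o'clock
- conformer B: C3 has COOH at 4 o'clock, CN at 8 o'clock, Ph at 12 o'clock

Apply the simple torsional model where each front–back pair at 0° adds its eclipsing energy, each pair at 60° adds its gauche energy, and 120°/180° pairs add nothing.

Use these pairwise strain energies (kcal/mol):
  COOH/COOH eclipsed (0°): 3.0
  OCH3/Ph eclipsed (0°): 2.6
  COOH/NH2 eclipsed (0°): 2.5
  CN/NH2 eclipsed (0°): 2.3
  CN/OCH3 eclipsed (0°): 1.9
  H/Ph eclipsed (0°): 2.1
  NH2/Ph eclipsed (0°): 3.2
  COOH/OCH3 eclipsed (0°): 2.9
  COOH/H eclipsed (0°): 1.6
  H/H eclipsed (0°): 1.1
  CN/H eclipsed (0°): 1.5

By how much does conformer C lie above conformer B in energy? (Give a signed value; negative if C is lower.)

+0.1 kcal/mol

C is eclipsed. OCH3 at 0° is eclipsed with CN at 0° (1.9); NH2 at 120° is eclipsed with Ph at 120° (3.2); H at 240° is eclipsed with COOH at 240° (1.6). Total 6.7 kcal/mol.
B is eclipsed. OCH3 at 0° is eclipsed with Ph at 0° (2.6); NH2 at 120° is eclipsed with COOH at 120° (2.5); H at 240° is eclipsed with CN at 240° (1.5). Total 6.6 kcal/mol.
E(C) − E(B) = 6.7 − 6.6 = +0.1 kcal/mol.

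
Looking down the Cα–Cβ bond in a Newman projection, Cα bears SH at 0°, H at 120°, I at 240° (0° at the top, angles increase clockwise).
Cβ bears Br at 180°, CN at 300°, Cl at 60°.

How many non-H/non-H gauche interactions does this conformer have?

4

Non-H gauche pairs: SH(0°)/CN(300°); SH(0°)/Cl(60°); I(240°)/Br(180°); I(240°)/CN(300°) — 4 interactions.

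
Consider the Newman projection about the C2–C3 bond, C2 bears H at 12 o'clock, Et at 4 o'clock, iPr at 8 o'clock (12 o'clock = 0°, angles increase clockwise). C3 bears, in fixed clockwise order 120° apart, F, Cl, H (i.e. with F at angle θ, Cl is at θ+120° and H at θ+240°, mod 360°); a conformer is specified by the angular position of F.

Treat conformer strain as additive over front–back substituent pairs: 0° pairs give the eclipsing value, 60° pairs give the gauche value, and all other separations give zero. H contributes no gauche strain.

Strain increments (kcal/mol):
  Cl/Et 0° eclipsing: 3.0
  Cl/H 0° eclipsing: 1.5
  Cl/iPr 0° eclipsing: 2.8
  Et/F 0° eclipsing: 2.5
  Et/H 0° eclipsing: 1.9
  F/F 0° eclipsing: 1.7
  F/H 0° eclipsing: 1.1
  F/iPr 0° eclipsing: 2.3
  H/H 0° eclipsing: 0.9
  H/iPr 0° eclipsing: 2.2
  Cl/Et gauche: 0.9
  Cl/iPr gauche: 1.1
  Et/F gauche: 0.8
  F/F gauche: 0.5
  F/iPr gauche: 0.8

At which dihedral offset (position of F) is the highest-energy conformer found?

0°

F at 0° (eclipsed): H(0°)/F(0°) eclipsed 1.1; Et(120°)/Cl(120°) eclipsed 3.0; iPr(240°)/H(240°) eclipsed 2.2 → 6.3 kcal/mol.
F at 60° (staggered): Et(120°)/F(60°) gauche 0.8; Et(120°)/Cl(180°) gauche 0.9; iPr(240°)/Cl(180°) gauche 1.1 → 2.8 kcal/mol.
F at 120° (eclipsed): H(0°)/H(0°) eclipsed 0.9; Et(120°)/F(120°) eclipsed 2.5; iPr(240°)/Cl(240°) eclipsed 2.8 → 6.2 kcal/mol.
F at 180° (staggered): Et(120°)/F(180°) gauche 0.8; iPr(240°)/F(180°) gauche 0.8; iPr(240°)/Cl(300°) gauche 1.1 → 2.7 kcal/mol.
F at 240° (eclipsed): H(0°)/Cl(0°) eclipsed 1.5; Et(120°)/H(120°) eclipsed 1.9; iPr(240°)/F(240°) eclipsed 2.3 → 5.7 kcal/mol.
F at 300° (staggered): Et(120°)/Cl(60°) gauche 0.9; iPr(240°)/F(300°) gauche 0.8 → 1.7 kcal/mol.
The maximum (6.3 kcal/mol) occurs with F at 0°.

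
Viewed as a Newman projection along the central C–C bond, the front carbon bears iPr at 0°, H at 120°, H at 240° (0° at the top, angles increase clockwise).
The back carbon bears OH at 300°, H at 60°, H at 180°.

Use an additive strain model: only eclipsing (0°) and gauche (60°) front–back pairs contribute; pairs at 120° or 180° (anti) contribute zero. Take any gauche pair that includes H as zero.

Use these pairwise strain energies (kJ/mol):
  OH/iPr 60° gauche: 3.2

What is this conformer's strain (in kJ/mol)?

3.2 kJ/mol

This conformer is staggered. iPr at 0° is gauche with OH at 300° (3.2). Total 3.2 kJ/mol.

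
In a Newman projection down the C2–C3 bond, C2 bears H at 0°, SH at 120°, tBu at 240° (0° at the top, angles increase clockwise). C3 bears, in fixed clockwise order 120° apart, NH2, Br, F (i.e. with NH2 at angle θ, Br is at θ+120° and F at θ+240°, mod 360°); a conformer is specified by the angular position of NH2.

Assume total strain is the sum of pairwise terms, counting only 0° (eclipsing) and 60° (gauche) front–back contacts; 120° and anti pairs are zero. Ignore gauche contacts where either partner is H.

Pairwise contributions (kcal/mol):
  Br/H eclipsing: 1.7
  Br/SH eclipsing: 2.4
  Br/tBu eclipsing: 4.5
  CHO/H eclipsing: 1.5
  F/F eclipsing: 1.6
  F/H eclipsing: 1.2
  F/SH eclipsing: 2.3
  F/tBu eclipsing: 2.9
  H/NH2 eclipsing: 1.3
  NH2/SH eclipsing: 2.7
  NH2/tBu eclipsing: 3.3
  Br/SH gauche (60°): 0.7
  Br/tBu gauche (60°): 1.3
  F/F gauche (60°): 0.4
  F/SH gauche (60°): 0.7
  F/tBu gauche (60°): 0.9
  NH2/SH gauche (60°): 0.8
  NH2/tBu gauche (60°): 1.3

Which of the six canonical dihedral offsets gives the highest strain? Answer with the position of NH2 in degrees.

120°

NH2 at 0° is eclipsed. H at 0° is eclipsed with NH2 at 0° (1.3); SH at 120° is eclipsed with Br at 120° (2.4); tBu at 240° is eclipsed with F at 240° (2.9). Total 6.6 kcal/mol.
NH2 at 60° is staggered. SH at 120° is gauche with NH2 at 60° (0.8); SH at 120° is gauche with Br at 180° (0.7); tBu at 240° is gauche with Br at 180° (1.3); tBu at 240° is gauche with F at 300° (0.9). Total 3.7 kcal/mol.
NH2 at 120° is eclipsed. H at 0° is eclipsed with F at 0° (1.2); SH at 120° is eclipsed with NH2 at 120° (2.7); tBu at 240° is eclipsed with Br at 240° (4.5). Total 8.4 kcal/mol.
NH2 at 180° is staggered. SH at 120° is gauche with NH2 at 180° (0.8); SH at 120° is gauche with F at 60° (0.7); tBu at 240° is gauche with NH2 at 180° (1.3); tBu at 240° is gauche with Br at 300° (1.3). Total 4.1 kcal/mol.
NH2 at 240° is eclipsed. H at 0° is eclipsed with Br at 0° (1.7); SH at 120° is eclipsed with F at 120° (2.3); tBu at 240° is eclipsed with NH2 at 240° (3.3). Total 7.3 kcal/mol.
NH2 at 300° is staggered. SH at 120° is gauche with Br at 60° (0.7); SH at 120° is gauche with F at 180° (0.7); tBu at 240° is gauche with NH2 at 300° (1.3); tBu at 240° is gauche with F at 180° (0.9). Total 3.6 kcal/mol.
The maximum (8.4 kcal/mol) occurs with NH2 at 120°.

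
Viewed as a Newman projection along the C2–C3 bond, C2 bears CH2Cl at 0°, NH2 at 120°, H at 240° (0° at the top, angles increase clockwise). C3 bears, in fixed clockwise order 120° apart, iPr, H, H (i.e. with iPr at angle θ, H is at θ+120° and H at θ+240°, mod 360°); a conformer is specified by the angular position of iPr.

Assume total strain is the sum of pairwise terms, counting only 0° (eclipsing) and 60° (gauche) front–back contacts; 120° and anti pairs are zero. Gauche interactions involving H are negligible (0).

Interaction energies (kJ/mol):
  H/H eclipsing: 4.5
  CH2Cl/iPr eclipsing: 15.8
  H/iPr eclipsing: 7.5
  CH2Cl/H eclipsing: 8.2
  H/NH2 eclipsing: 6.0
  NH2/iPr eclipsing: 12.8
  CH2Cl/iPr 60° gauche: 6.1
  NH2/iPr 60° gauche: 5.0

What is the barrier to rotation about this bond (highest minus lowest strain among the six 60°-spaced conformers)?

21.3 kJ/mol

iPr at 0° is eclipsed. CH2Cl at 0° is eclipsed with iPr at 0° (15.8); NH2 at 120° is eclipsed with H at 120° (6.0); H at 240° is eclipsed with H at 240° (4.5). Total 26.3 kJ/mol.
iPr at 60° is staggered. CH2Cl at 0° is gauche with iPr at 60° (6.1); NH2 at 120° is gauche with iPr at 60° (5.0). Total 11.1 kJ/mol.
iPr at 120° is eclipsed. CH2Cl at 0° is eclipsed with H at 0° (8.2); NH2 at 120° is eclipsed with iPr at 120° (12.8); H at 240° is eclipsed with H at 240° (4.5). Total 25.5 kJ/mol.
iPr at 180° is staggered. NH2 at 120° is gauche with iPr at 180° (5.0). Total 5.0 kJ/mol.
iPr at 240° is eclipsed. CH2Cl at 0° is eclipsed with H at 0° (8.2); NH2 at 120° is eclipsed with H at 120° (6.0); H at 240° is eclipsed with iPr at 240° (7.5). Total 21.7 kJ/mol.
iPr at 300° is staggered. CH2Cl at 0° is gauche with iPr at 300° (6.1). Total 6.1 kJ/mol.
Max at 0° (26.3 kJ/mol), min at 180° (5.0 kJ/mol); barrier = 21.3 kJ/mol.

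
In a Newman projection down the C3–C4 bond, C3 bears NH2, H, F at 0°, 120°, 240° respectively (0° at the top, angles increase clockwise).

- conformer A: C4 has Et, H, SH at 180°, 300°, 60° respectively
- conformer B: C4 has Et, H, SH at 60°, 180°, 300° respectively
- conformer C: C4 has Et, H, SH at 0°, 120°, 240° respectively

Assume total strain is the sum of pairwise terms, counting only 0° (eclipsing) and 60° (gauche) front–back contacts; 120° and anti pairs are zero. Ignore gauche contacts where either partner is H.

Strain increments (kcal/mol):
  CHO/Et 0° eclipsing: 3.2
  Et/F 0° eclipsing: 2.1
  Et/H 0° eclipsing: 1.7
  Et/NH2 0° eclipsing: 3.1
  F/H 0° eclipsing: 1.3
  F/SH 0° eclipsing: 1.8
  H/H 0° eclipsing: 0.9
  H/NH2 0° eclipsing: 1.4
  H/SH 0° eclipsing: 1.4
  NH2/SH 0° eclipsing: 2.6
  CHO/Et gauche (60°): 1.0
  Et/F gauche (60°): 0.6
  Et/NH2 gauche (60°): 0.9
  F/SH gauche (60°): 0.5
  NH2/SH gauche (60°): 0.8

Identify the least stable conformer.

A (staggered): NH2(0°)/SH(60°) gauche 0.8; F(240°)/Et(180°) gauche 0.6 → 1.4 kcal/mol.
B (staggered): NH2(0°)/Et(60°) gauche 0.9; NH2(0°)/SH(300°) gauche 0.8; F(240°)/SH(300°) gauche 0.5 → 2.2 kcal/mol.
C (eclipsed): NH2(0°)/Et(0°) eclipsed 3.1; H(120°)/H(120°) eclipsed 0.9; F(240°)/SH(240°) eclipsed 1.8 → 5.8 kcal/mol.
C has the highest total (5.8 kcal/mol).

C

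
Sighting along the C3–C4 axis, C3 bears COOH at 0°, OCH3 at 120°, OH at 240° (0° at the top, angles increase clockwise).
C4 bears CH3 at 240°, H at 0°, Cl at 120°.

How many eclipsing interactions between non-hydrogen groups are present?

Non-H eclipsing pairs: OCH3(120°)/Cl(120°); OH(240°)/CH3(240°) — 2 interactions.

2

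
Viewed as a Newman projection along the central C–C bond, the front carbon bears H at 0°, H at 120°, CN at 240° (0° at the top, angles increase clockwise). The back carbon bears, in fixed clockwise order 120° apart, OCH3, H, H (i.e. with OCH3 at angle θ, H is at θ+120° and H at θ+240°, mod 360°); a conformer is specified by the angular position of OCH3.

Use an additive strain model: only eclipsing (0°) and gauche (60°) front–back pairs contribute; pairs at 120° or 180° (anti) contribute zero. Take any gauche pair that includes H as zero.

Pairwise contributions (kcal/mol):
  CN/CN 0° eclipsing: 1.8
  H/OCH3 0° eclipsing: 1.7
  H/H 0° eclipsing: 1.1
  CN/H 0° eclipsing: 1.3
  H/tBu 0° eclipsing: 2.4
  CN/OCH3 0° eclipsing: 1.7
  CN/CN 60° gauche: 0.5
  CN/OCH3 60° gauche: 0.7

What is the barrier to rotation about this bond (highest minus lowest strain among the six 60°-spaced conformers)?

OCH3 at 0° (eclipsed): H–OCH3 eclipsed, H–H eclipsed, CN–H eclipsed; 1.7 + 1.1 + 1.3 = 4.1 kcal/mol.
OCH3 at 60° (staggered): no non-H gauche contacts → 0.0 kcal/mol.
OCH3 at 120° (eclipsed): H–H eclipsed, H–OCH3 eclipsed, CN–H eclipsed; 1.1 + 1.7 + 1.3 = 4.1 kcal/mol.
OCH3 at 180° (staggered): CN–OCH3 gauche; 0.7 = 0.7 kcal/mol.
OCH3 at 240° (eclipsed): H–H eclipsed, H–H eclipsed, CN–OCH3 eclipsed; 1.1 + 1.1 + 1.7 = 3.9 kcal/mol.
OCH3 at 300° (staggered): CN–OCH3 gauche; 0.7 = 0.7 kcal/mol.
Max at 0° (4.1 kcal/mol), min at 60° (0.0 kcal/mol); barrier = 4.1 kcal/mol.

4.1 kcal/mol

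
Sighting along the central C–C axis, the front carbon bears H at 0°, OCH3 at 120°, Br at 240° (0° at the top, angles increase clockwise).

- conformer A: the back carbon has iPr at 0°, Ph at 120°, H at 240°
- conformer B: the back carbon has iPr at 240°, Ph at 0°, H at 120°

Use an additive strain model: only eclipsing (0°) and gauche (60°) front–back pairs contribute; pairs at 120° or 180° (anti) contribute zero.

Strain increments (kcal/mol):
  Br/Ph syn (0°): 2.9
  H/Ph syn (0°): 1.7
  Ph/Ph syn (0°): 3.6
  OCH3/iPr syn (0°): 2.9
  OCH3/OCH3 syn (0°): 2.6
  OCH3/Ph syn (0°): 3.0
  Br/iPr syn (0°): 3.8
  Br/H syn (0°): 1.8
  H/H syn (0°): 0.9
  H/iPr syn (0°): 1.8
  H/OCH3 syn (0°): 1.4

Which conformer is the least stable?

B

A is eclipsed. H at 0° is eclipsed with iPr at 0° (1.8); OCH3 at 120° is eclipsed with Ph at 120° (3.0); Br at 240° is eclipsed with H at 240° (1.8). Total 6.6 kcal/mol.
B is eclipsed. H at 0° is eclipsed with Ph at 0° (1.7); OCH3 at 120° is eclipsed with H at 120° (1.4); Br at 240° is eclipsed with iPr at 240° (3.8). Total 6.9 kcal/mol.
B has the highest total (6.9 kcal/mol).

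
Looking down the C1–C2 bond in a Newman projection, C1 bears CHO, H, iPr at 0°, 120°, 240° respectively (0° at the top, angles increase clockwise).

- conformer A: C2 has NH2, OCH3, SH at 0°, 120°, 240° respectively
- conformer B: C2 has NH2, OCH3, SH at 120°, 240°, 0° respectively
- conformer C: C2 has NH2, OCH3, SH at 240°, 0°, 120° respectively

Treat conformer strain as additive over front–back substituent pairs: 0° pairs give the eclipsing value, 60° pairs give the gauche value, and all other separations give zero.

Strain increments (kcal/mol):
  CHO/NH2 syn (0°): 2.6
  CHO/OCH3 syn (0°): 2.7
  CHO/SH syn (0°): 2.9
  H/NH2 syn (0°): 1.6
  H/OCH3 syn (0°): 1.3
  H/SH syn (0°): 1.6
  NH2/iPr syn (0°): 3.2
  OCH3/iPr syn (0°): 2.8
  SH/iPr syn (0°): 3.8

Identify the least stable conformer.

A

A (eclipsed): CHO–NH2 eclipsed, H–OCH3 eclipsed, iPr–SH eclipsed; 2.6 + 1.3 + 3.8 = 7.7 kcal/mol.
B (eclipsed): CHO–SH eclipsed, H–NH2 eclipsed, iPr–OCH3 eclipsed; 2.9 + 1.6 + 2.8 = 7.3 kcal/mol.
C (eclipsed): CHO–OCH3 eclipsed, H–SH eclipsed, iPr–NH2 eclipsed; 2.7 + 1.6 + 3.2 = 7.5 kcal/mol.
A has the highest total (7.7 kcal/mol).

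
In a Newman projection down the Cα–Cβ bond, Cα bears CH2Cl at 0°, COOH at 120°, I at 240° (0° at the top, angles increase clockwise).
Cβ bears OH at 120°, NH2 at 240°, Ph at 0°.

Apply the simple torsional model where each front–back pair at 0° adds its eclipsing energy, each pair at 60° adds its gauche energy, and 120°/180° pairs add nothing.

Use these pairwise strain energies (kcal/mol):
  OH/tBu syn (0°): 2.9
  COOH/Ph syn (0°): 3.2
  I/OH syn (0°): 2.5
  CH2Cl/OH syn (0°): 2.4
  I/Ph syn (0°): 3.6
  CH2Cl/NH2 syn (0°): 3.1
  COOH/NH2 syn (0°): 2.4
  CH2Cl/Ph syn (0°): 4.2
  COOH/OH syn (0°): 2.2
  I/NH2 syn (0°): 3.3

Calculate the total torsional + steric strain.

9.7 kcal/mol

This conformer (eclipsed): CH2Cl(0°)/Ph(0°) eclipsed 4.2; COOH(120°)/OH(120°) eclipsed 2.2; I(240°)/NH2(240°) eclipsed 3.3 → 9.7 kcal/mol.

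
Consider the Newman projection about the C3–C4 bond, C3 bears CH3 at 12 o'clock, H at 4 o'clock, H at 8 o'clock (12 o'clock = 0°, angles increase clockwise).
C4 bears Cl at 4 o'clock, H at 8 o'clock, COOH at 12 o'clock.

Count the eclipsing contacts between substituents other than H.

1

Non-H eclipsing pairs: CH3(0°)/COOH(0°) — 1 interaction.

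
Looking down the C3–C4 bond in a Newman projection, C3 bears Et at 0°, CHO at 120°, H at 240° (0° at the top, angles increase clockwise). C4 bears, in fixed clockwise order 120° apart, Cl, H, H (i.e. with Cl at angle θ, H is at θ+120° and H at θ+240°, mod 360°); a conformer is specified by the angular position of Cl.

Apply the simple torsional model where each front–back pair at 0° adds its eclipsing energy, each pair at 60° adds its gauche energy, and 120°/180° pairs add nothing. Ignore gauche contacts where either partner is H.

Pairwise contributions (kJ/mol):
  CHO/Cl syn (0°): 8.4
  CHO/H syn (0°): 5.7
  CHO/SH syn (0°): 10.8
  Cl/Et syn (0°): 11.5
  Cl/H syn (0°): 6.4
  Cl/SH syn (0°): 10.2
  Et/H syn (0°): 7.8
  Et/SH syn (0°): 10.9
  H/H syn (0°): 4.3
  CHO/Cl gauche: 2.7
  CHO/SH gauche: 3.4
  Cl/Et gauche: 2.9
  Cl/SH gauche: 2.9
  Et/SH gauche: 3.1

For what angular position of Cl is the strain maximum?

0°

Cl at 0° (eclipsed): Et(0°)/Cl(0°) eclipsed 11.5; CHO(120°)/H(120°) eclipsed 5.7; H(240°)/H(240°) eclipsed 4.3 → 21.5 kJ/mol.
Cl at 60° (staggered): Et(0°)/Cl(60°) gauche 2.9; CHO(120°)/Cl(60°) gauche 2.7 → 5.6 kJ/mol.
Cl at 120° (eclipsed): Et(0°)/H(0°) eclipsed 7.8; CHO(120°)/Cl(120°) eclipsed 8.4; H(240°)/H(240°) eclipsed 4.3 → 20.5 kJ/mol.
Cl at 180° (staggered): CHO(120°)/Cl(180°) gauche 2.7 → 2.7 kJ/mol.
Cl at 240° (eclipsed): Et(0°)/H(0°) eclipsed 7.8; CHO(120°)/H(120°) eclipsed 5.7; H(240°)/Cl(240°) eclipsed 6.4 → 19.9 kJ/mol.
Cl at 300° (staggered): Et(0°)/Cl(300°) gauche 2.9 → 2.9 kJ/mol.
The maximum (21.5 kJ/mol) occurs with Cl at 0°.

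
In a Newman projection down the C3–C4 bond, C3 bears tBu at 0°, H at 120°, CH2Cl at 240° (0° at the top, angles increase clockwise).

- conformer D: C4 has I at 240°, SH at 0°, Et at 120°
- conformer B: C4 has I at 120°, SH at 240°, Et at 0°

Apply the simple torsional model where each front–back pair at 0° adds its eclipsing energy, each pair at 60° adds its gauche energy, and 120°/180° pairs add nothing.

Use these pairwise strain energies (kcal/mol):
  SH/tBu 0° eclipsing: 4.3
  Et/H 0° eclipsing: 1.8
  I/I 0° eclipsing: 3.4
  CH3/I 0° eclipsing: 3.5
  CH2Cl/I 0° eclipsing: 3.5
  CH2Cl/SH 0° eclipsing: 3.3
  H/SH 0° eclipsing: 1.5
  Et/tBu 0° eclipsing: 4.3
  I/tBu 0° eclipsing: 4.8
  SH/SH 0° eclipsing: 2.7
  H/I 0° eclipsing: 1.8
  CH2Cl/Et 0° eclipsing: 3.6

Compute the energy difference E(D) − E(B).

+0.2 kcal/mol

D (eclipsed): tBu(0°)/SH(0°) eclipsed 4.3; H(120°)/Et(120°) eclipsed 1.8; CH2Cl(240°)/I(240°) eclipsed 3.5 → 9.6 kcal/mol.
B (eclipsed): tBu(0°)/Et(0°) eclipsed 4.3; H(120°)/I(120°) eclipsed 1.8; CH2Cl(240°)/SH(240°) eclipsed 3.3 → 9.4 kcal/mol.
E(D) − E(B) = 9.6 − 9.4 = +0.2 kcal/mol.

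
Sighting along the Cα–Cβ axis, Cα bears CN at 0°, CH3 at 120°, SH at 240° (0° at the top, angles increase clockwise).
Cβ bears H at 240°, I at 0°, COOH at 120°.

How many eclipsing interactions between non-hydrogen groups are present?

2

Non-H eclipsing pairs: CN(0°)/I(0°); CH3(120°)/COOH(120°) — 2 interactions.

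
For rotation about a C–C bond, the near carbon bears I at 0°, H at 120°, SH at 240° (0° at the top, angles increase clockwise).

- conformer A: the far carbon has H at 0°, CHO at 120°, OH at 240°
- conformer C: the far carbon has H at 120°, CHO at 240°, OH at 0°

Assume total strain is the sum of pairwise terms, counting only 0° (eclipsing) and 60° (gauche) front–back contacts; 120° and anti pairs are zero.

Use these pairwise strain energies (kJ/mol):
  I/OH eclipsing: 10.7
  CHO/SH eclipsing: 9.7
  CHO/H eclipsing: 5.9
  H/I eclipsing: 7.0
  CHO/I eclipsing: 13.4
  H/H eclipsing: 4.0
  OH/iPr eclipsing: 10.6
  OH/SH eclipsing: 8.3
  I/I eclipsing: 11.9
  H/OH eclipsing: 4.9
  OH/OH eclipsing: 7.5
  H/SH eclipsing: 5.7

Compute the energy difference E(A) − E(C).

-3.2 kJ/mol

A (eclipsed): I(0°)/H(0°) eclipsed 7.0; H(120°)/CHO(120°) eclipsed 5.9; SH(240°)/OH(240°) eclipsed 8.3 → 21.2 kJ/mol.
C (eclipsed): I(0°)/OH(0°) eclipsed 10.7; H(120°)/H(120°) eclipsed 4.0; SH(240°)/CHO(240°) eclipsed 9.7 → 24.4 kJ/mol.
E(A) − E(C) = 21.2 − 24.4 = -3.2 kJ/mol.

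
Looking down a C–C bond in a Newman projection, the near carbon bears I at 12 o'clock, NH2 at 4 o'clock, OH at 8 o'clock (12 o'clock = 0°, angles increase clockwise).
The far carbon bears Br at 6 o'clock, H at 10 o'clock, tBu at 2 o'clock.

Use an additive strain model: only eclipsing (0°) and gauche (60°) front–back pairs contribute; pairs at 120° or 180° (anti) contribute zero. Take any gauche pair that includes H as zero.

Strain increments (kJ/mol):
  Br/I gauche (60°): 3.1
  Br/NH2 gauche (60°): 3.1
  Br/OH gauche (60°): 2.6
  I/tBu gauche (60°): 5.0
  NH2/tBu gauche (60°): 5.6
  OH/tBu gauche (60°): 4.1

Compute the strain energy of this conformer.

16.3 kJ/mol

This conformer (staggered): I–tBu gauche, NH2–Br gauche, NH2–tBu gauche, OH–Br gauche; 5.0 + 3.1 + 5.6 + 2.6 = 16.3 kJ/mol.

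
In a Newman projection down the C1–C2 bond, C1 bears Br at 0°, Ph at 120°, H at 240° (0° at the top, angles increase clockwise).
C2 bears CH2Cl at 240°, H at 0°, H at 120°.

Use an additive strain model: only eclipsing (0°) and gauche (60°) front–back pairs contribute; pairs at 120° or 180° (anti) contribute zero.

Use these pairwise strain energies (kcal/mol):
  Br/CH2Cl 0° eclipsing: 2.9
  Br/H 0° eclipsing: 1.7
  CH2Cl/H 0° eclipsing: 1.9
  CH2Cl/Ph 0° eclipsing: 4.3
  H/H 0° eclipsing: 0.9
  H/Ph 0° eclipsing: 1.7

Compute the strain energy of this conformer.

5.3 kcal/mol

This conformer is eclipsed. Br at 0° is eclipsed with H at 0° (1.7); Ph at 120° is eclipsed with H at 120° (1.7); H at 240° is eclipsed with CH2Cl at 240° (1.9). Total 5.3 kcal/mol.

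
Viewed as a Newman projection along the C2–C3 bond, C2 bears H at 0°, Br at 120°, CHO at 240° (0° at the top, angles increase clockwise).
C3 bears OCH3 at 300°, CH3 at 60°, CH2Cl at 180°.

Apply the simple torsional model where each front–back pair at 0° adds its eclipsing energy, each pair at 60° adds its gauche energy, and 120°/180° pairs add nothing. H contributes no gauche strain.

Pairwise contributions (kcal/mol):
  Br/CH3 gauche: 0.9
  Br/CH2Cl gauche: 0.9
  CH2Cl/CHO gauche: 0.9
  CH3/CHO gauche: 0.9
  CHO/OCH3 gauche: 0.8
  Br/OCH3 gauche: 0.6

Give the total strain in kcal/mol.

This conformer (staggered): Br(120°)/CH3(60°) gauche 0.9; Br(120°)/CH2Cl(180°) gauche 0.9; CHO(240°)/OCH3(300°) gauche 0.8; CHO(240°)/CH2Cl(180°) gauche 0.9 → 3.5 kcal/mol.

3.5 kcal/mol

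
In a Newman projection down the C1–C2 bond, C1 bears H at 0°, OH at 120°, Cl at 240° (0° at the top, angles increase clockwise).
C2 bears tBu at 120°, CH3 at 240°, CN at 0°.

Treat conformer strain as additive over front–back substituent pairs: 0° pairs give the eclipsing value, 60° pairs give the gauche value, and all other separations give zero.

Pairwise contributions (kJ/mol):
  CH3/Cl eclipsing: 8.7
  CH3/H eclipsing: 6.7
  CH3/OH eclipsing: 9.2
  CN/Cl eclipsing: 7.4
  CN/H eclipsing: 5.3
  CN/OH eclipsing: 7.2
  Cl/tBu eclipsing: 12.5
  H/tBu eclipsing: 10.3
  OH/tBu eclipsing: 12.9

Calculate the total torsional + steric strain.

26.9 kJ/mol

This conformer is eclipsed. H at 0° is eclipsed with CN at 0° (5.3); OH at 120° is eclipsed with tBu at 120° (12.9); Cl at 240° is eclipsed with CH3 at 240° (8.7). Total 26.9 kJ/mol.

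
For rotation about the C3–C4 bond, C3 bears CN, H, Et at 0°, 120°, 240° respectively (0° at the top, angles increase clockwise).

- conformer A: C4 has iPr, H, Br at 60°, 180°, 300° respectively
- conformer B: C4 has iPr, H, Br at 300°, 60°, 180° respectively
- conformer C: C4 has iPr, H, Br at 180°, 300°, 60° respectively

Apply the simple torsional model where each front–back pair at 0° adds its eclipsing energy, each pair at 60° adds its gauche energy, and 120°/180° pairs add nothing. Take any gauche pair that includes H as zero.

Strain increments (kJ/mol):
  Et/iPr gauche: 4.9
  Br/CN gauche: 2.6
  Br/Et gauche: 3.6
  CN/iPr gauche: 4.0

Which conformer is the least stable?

A is staggered. CN at 0° is gauche with iPr at 60° (4.0); CN at 0° is gauche with Br at 300° (2.6); Et at 240° is gauche with Br at 300° (3.6). Total 10.2 kJ/mol.
B is staggered. CN at 0° is gauche with iPr at 300° (4.0); Et at 240° is gauche with iPr at 300° (4.9); Et at 240° is gauche with Br at 180° (3.6). Total 12.5 kJ/mol.
C is staggered. CN at 0° is gauche with Br at 60° (2.6); Et at 240° is gauche with iPr at 180° (4.9). Total 7.5 kJ/mol.
B has the highest total (12.5 kJ/mol).

B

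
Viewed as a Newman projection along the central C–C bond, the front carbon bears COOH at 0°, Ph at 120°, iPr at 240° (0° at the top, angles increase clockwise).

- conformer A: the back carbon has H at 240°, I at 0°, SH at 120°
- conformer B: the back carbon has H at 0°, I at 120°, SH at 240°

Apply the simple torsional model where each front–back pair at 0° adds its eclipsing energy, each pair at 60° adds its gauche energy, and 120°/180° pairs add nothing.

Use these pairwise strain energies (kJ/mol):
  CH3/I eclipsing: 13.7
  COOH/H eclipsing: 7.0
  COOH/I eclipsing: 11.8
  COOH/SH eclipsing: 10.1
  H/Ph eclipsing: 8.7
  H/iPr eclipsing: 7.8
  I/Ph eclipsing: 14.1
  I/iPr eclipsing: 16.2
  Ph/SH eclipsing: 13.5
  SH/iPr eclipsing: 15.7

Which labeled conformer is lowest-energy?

A

A (eclipsed): COOH–I eclipsed, Ph–SH eclipsed, iPr–H eclipsed; 11.8 + 13.5 + 7.8 = 33.1 kJ/mol.
B (eclipsed): COOH–H eclipsed, Ph–I eclipsed, iPr–SH eclipsed; 7.0 + 14.1 + 15.7 = 36.8 kJ/mol.
A has the lowest total (33.1 kJ/mol).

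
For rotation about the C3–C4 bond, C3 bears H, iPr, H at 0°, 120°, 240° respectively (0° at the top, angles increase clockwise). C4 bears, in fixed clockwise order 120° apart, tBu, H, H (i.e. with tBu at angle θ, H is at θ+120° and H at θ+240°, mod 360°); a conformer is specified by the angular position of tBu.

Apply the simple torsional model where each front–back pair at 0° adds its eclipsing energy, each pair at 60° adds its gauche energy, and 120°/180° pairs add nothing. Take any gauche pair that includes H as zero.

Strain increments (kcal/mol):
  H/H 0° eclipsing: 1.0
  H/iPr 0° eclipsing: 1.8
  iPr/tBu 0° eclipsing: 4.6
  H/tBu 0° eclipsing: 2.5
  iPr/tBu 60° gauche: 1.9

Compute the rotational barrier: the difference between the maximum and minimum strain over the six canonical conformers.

6.6 kcal/mol

tBu at 0° is eclipsed. H at 0° is eclipsed with tBu at 0° (2.5); iPr at 120° is eclipsed with H at 120° (1.8); H at 240° is eclipsed with H at 240° (1.0). Total 5.3 kcal/mol.
tBu at 60° is staggered. iPr at 120° is gauche with tBu at 60° (1.9). Total 1.9 kcal/mol.
tBu at 120° is eclipsed. H at 0° is eclipsed with H at 0° (1.0); iPr at 120° is eclipsed with tBu at 120° (4.6); H at 240° is eclipsed with H at 240° (1.0). Total 6.6 kcal/mol.
tBu at 180° is staggered. iPr at 120° is gauche with tBu at 180° (1.9). Total 1.9 kcal/mol.
tBu at 240° is eclipsed. H at 0° is eclipsed with H at 0° (1.0); iPr at 120° is eclipsed with H at 120° (1.8); H at 240° is eclipsed with tBu at 240° (2.5). Total 5.3 kcal/mol.
tBu at 300° (staggered): no non-H gauche contacts → 0.0 kcal/mol.
Max at 120° (6.6 kcal/mol), min at 300° (0.0 kcal/mol); barrier = 6.6 kcal/mol.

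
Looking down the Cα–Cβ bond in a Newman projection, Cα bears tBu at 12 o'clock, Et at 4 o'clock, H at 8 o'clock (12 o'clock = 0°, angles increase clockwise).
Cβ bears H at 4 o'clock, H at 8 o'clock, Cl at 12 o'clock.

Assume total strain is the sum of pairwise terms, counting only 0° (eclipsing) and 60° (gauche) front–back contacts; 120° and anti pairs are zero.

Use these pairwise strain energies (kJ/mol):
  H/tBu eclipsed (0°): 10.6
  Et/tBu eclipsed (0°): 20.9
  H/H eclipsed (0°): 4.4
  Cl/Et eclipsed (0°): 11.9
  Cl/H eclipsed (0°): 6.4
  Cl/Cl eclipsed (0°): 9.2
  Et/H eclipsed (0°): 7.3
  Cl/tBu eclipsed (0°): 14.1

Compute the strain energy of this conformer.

This conformer (eclipsed): tBu–Cl eclipsed, Et–H eclipsed, H–H eclipsed; 14.1 + 7.3 + 4.4 = 25.8 kJ/mol.

25.8 kJ/mol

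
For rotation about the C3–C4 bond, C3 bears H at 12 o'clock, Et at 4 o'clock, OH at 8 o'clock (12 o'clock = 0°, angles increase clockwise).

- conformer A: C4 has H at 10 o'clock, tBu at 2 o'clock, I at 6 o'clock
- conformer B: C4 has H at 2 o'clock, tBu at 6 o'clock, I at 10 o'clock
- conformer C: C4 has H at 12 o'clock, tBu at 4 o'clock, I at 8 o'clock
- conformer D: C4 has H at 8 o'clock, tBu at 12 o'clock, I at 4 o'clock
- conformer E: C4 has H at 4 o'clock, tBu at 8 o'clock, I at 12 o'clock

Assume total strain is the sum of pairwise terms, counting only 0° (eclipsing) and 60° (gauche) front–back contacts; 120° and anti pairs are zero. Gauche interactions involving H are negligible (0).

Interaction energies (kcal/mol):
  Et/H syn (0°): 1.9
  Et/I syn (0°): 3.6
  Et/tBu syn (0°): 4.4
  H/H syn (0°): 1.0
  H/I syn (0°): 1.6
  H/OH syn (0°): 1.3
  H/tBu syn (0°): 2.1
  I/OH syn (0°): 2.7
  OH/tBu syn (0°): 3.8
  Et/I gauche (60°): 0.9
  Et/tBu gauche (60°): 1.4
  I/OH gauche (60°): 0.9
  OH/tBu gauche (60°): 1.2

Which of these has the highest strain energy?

C

A (staggered): Et–tBu gauche, Et–I gauche, OH–I gauche; 1.4 + 0.9 + 0.9 = 3.2 kcal/mol.
B (staggered): Et–tBu gauche, OH–tBu gauche, OH–I gauche; 1.4 + 1.2 + 0.9 = 3.5 kcal/mol.
C (eclipsed): H–H eclipsed, Et–tBu eclipsed, OH–I eclipsed; 1.0 + 4.4 + 2.7 = 8.1 kcal/mol.
D (eclipsed): H–tBu eclipsed, Et–I eclipsed, OH–H eclipsed; 2.1 + 3.6 + 1.3 = 7.0 kcal/mol.
E (eclipsed): H–I eclipsed, Et–H eclipsed, OH–tBu eclipsed; 1.6 + 1.9 + 3.8 = 7.3 kcal/mol.
C has the highest total (8.1 kcal/mol).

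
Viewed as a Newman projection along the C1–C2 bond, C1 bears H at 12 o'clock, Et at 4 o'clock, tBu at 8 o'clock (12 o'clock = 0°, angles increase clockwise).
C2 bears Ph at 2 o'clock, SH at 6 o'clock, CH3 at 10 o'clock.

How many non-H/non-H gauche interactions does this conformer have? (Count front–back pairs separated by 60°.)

Non-H gauche pairs: Et(120°)/Ph(60°); Et(120°)/SH(180°); tBu(240°)/SH(180°); tBu(240°)/CH3(300°) — 4 interactions.

4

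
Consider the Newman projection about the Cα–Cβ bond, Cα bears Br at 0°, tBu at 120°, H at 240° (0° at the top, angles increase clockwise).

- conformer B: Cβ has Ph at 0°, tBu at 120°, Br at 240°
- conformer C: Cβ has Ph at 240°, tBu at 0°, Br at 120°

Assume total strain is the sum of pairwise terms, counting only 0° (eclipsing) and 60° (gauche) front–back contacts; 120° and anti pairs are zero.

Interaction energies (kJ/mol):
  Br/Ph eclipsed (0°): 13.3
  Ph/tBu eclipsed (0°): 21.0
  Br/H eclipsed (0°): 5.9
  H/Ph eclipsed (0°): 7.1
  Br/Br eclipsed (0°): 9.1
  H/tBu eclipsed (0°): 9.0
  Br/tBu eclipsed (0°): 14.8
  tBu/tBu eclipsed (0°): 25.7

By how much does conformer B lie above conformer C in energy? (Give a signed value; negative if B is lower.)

+8.2 kJ/mol

B is eclipsed. Br at 0° is eclipsed with Ph at 0° (13.3); tBu at 120° is eclipsed with tBu at 120° (25.7); H at 240° is eclipsed with Br at 240° (5.9). Total 44.9 kJ/mol.
C is eclipsed. Br at 0° is eclipsed with tBu at 0° (14.8); tBu at 120° is eclipsed with Br at 120° (14.8); H at 240° is eclipsed with Ph at 240° (7.1). Total 36.7 kJ/mol.
E(B) − E(C) = 44.9 − 36.7 = +8.2 kJ/mol.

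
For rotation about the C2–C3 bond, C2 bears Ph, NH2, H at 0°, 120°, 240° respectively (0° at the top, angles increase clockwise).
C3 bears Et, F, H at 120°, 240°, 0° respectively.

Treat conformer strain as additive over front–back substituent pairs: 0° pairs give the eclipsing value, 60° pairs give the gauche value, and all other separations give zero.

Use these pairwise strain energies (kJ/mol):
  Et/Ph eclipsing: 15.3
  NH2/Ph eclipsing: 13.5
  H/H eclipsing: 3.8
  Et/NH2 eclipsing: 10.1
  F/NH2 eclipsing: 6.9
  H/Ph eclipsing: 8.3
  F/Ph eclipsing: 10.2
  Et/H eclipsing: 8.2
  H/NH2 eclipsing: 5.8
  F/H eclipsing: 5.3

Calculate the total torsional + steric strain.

This conformer (eclipsed): Ph(0°)/H(0°) eclipsed 8.3; NH2(120°)/Et(120°) eclipsed 10.1; H(240°)/F(240°) eclipsed 5.3 → 23.7 kJ/mol.

23.7 kJ/mol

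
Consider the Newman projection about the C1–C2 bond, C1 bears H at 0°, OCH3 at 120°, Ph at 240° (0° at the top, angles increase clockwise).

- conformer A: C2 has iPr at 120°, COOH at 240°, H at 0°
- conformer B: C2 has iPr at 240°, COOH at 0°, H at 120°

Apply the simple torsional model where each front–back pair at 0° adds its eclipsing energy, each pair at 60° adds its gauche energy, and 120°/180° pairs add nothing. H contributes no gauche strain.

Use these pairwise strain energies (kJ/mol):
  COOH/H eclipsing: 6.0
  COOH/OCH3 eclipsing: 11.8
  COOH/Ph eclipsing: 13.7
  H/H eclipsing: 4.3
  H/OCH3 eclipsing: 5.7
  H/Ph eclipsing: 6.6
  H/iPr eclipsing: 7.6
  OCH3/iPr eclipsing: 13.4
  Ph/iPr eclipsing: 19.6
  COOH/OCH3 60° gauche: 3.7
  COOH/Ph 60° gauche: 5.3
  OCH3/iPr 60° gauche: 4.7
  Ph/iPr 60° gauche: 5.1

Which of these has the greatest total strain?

A

A (eclipsed): H–H eclipsed, OCH3–iPr eclipsed, Ph–COOH eclipsed; 4.3 + 13.4 + 13.7 = 31.4 kJ/mol.
B (eclipsed): H–COOH eclipsed, OCH3–H eclipsed, Ph–iPr eclipsed; 6.0 + 5.7 + 19.6 = 31.3 kJ/mol.
A has the highest total (31.4 kJ/mol).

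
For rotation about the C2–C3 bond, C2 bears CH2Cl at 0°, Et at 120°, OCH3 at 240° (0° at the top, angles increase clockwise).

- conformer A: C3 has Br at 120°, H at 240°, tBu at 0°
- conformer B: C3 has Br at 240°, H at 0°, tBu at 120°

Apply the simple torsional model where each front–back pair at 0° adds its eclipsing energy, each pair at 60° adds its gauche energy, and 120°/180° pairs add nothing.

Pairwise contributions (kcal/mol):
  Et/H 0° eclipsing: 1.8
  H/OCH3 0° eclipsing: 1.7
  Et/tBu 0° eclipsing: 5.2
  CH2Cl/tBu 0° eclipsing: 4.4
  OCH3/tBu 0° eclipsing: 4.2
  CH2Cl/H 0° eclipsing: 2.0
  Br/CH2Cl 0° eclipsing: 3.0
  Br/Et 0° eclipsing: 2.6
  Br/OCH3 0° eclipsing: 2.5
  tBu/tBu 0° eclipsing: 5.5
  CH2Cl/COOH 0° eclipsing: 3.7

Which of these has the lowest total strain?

A is eclipsed. CH2Cl at 0° is eclipsed with tBu at 0° (4.4); Et at 120° is eclipsed with Br at 120° (2.6); OCH3 at 240° is eclipsed with H at 240° (1.7). Total 8.7 kcal/mol.
B is eclipsed. CH2Cl at 0° is eclipsed with H at 0° (2.0); Et at 120° is eclipsed with tBu at 120° (5.2); OCH3 at 240° is eclipsed with Br at 240° (2.5). Total 9.7 kcal/mol.
A has the lowest total (8.7 kcal/mol).

A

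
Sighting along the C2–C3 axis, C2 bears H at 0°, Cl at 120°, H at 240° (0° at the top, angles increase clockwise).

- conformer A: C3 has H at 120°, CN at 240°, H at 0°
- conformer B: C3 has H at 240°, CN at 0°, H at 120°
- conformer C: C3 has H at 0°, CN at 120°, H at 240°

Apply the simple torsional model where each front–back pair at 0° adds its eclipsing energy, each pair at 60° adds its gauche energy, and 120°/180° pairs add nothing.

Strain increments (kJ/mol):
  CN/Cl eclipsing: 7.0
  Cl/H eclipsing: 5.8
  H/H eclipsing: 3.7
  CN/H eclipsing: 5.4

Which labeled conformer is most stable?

A (eclipsed): H(0°)/H(0°) eclipsed 3.7; Cl(120°)/H(120°) eclipsed 5.8; H(240°)/CN(240°) eclipsed 5.4 → 14.9 kJ/mol.
B (eclipsed): H(0°)/CN(0°) eclipsed 5.4; Cl(120°)/H(120°) eclipsed 5.8; H(240°)/H(240°) eclipsed 3.7 → 14.9 kJ/mol.
C (eclipsed): H(0°)/H(0°) eclipsed 3.7; Cl(120°)/CN(120°) eclipsed 7.0; H(240°)/H(240°) eclipsed 3.7 → 14.4 kJ/mol.
C has the lowest total (14.4 kJ/mol).

C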